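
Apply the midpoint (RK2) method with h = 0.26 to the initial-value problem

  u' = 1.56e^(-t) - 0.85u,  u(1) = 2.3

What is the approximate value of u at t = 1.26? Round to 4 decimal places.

1.9624

Midpoint: k1 = f(t_n, u_n); k2 = f(t_n + h/2, u_n + (h/2)·k1); u_{n+1} = u_n + h·k2.
t=1.000000, u=2.300000:
  k1 = f(1.000000, 2.300000) = -1.381108
  k2 = f(1.130000, 2.120456) = -1.298456
  u ← 2.300000 + 0.26·(-1.298456) = 1.962402
u(1.26) ≈ 1.9624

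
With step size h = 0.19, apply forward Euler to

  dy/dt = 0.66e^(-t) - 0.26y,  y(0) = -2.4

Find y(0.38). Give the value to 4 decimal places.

-1.9458

Euler: y_{n+1} = y_n + h·f(t_n, y_n).
t=0.000000, y=-2.400000: f=1.284000 → y ← -2.400000 + 0.19·1.284000 = -2.156040
t=0.190000, y=-2.156040: f=1.106363 → y ← -2.156040 + 0.19·1.106363 = -1.945831
y(0.38) ≈ -1.9458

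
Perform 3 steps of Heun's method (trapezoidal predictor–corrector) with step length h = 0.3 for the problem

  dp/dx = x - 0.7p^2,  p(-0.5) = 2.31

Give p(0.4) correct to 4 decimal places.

1.0135

Heun: k1 = f(x_n, p_n); k2 = f(x_n + h, p_n + h·k1); p_{n+1} = p_n + (h/2)·(k1 + k2).
x=-0.500000, p=2.310000:
  k1 = f(-0.500000, 2.310000) = -4.235270
  k2 = f(-0.200000, 1.039419) = -0.956274
  p ← 2.310000 + (0.3/2)·(-4.235270 + (-0.956274)) = 1.531268
x=-0.200000, p=1.531268:
  k1 = f(-0.200000, 1.531268) = -1.841348
  k2 = f(0.100000, 0.978864) = -0.570722
  p ← 1.531268 + (0.3/2)·(-1.841348 + (-0.570722)) = 1.169458
x=0.100000, p=1.169458:
  k1 = f(0.100000, 1.169458) = -0.857342
  k2 = f(0.400000, 0.912255) = -0.182547
  p ← 1.169458 + (0.3/2)·(-0.857342 + (-0.182547)) = 1.013475
p(0.4) ≈ 1.0135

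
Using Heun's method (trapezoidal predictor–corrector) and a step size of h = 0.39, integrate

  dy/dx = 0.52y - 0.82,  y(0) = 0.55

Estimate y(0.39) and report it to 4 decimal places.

Heun: k1 = f(x_n, y_n); k2 = f(x_n + h, y_n + h·k1); y_{n+1} = y_n + (h/2)·(k1 + k2).
x=0.000000, y=0.550000:
  k1 = f(0.000000, 0.550000) = -0.534000
  k2 = f(0.390000, 0.341740) = -0.642295
  y ← 0.550000 + (0.39/2)·(-0.534000 + (-0.642295)) = 0.320622
y(0.39) ≈ 0.3206

0.3206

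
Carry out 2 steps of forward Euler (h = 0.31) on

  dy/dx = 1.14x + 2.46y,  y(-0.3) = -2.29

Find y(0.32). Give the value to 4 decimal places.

-7.2978

Euler: y_{n+1} = y_n + h·f(x_n, y_n).
x=-0.300000, y=-2.290000: f=-5.975400 → y ← -2.290000 + 0.31·(-5.975400) = -4.142374
x=0.010000, y=-4.142374: f=-10.178840 → y ← -4.142374 + 0.31·(-10.178840) = -7.297814
y(0.32) ≈ -7.2978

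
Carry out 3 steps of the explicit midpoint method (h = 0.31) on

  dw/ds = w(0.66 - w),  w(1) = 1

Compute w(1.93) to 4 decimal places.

0.8121

Midpoint: k1 = f(s_n, w_n); k2 = f(s_n + h/2, w_n + (h/2)·k1); w_{n+1} = w_n + h·k2.
s=1.000000, w=1.000000:
  k1 = f(1.000000, 1.000000) = -0.340000
  k2 = f(1.155000, 0.947300) = -0.272159
  w ← 1.000000 + 0.31·(-0.272159) = 0.915631
s=1.310000, w=0.915631:
  k1 = f(1.310000, 0.915631) = -0.234063
  k2 = f(1.465000, 0.879351) = -0.192886
  w ← 0.915631 + 0.31·(-0.192886) = 0.855836
s=1.620000, w=0.855836:
  k1 = f(1.620000, 0.855836) = -0.167603
  k2 = f(1.775000, 0.829857) = -0.140957
  w ← 0.855836 + 0.31·(-0.140957) = 0.812139
w(1.93) ≈ 0.8121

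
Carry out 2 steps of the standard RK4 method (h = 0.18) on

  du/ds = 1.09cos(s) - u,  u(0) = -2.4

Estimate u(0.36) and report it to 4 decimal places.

RK4: k1 = f(s_n, u_n); k2 = f(s_n + h/2, u_n + (h/2)·k1); k3 = f(s_n + h/2, u_n + (h/2)·k2); k4 = f(s_n + h, u_n + h·k3); u_{n+1} = u_n + (h/6)·(k1 + 2k2 + 2k3 + k4).
s=0.000000, u=-2.400000:
  k1 = f(0.000000, -2.400000) = 3.490000
  k2 = f(0.090000, -2.085900) = 3.171488
  k3 = f(0.090000, -2.114566) = 3.200155
  k4 = f(0.180000, -1.823972) = 2.896362
  u ← -2.400000 + (0.18/6)·(k1 + 2k2 + 2k3 + k4) = -1.826111
s=0.180000, u=-1.826111:
  k1 = f(0.180000, -1.826111) = 2.898500
  k2 = f(0.270000, -1.565246) = 2.615756
  k3 = f(0.270000, -1.590693) = 2.641203
  k4 = f(0.360000, -1.350694) = 2.370822
  u ← -1.826111 + (0.18/6)·(k1 + 2k2 + 2k3 + k4) = -1.352613
u(0.36) ≈ -1.3526

-1.3526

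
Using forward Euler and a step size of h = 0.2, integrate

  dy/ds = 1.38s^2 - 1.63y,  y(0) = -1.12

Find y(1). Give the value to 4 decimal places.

Euler: y_{n+1} = y_n + h·f(s_n, y_n).
s=0.000000, y=-1.120000: f=1.825600 → y ← -1.120000 + 0.2·1.825600 = -0.754880
s=0.200000, y=-0.754880: f=1.285654 → y ← -0.754880 + 0.2·1.285654 = -0.497749
s=0.400000, y=-0.497749: f=1.032131 → y ← -0.497749 + 0.2·1.032131 = -0.291323
s=0.600000, y=-0.291323: f=0.971656 → y ← -0.291323 + 0.2·0.971656 = -0.096992
s=0.800000, y=-0.096992: f=1.041296 → y ← -0.096992 + 0.2·1.041296 = 0.111268
y(1) ≈ 0.1113

0.1113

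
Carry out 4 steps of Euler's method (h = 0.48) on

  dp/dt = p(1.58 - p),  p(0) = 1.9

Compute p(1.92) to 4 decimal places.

Euler: p_{n+1} = p_n + h·f(t_n, p_n).
t=0.000000, p=1.900000: f=-0.608000 → p ← 1.900000 + 0.48·(-0.608000) = 1.608160
t=0.480000, p=1.608160: f=-0.045286 → p ← 1.608160 + 0.48·(-0.045286) = 1.586423
t=0.960000, p=1.586423: f=-0.010189 → p ← 1.586423 + 0.48·(-0.010189) = 1.581532
t=1.440000, p=1.581532: f=-0.002423 → p ← 1.581532 + 0.48·(-0.002423) = 1.580369
p(1.92) ≈ 1.5804

1.5804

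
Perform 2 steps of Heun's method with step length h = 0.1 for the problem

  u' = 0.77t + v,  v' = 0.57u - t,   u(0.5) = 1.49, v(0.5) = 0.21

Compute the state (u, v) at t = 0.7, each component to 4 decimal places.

1.6307, 0.2673

Heun on (u,v): k1 = f(t_n, state_n); k2 = f(t_n + h, state_n + h·k1); state_{n+1} = state_n + (h/2)·(k1 + k2).
0.500000: (1.490000, 0.210000)
  k1 = (0.595000, 0.349300)
  predictor → (1.549500, 0.244930)
  k2 = (0.706930, 0.283215)
  → (1.555096, 0.241626)
0.600000: (1.555096, 0.241626)
  k1 = (0.703626, 0.286405)
  predictor → (1.625459, 0.270266)
  k2 = (0.809266, 0.226512)
  → (1.630741, 0.267272)
(u(0.7), v(0.7)) ≈ (1.6307, 0.2673)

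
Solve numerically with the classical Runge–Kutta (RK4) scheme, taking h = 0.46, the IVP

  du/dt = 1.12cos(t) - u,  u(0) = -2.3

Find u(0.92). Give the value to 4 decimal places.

-0.3558

RK4: k1 = f(t_n, u_n); k2 = f(t_n + h/2, u_n + (h/2)·k1); k3 = f(t_n + h/2, u_n + (h/2)·k2); k4 = f(t_n + h, u_n + h·k3); u_{n+1} = u_n + (h/6)·(k1 + 2k2 + 2k3 + k4).
t=0.000000, u=-2.300000:
  k1 = f(0.000000, -2.300000) = 3.420000
  k2 = f(0.230000, -1.513400) = 2.603906
  k3 = f(0.230000, -1.701102) = 2.791608
  k4 = f(0.460000, -1.015860) = 2.019439
  u ← -2.300000 + (0.46/6)·(k1 + 2k2 + 2k3 + k4) = -1.055664
t=0.460000, u=-1.055664:
  k1 = f(0.460000, -1.055664) = 2.059243
  k2 = f(0.690000, -0.582038) = 1.445834
  k3 = f(0.690000, -0.723122) = 1.586918
  k4 = f(0.920000, -0.325682) = 1.004200
  u ← -1.055664 + (0.46/6)·(k1 + 2k2 + 2k3 + k4) = -0.355778
u(0.92) ≈ -0.3558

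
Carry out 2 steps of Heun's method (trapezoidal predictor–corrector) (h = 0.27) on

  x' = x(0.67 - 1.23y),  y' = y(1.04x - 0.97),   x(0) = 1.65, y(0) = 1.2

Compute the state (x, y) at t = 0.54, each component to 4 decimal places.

0.9481, 1.4578

Heun on (x,y): k1 = f(t_n, state_n); k2 = f(t_n + h, state_n + h·k1); state_{n+1} = state_n + (h/2)·(k1 + k2).
0.000000: (1.650000, 1.200000)
  k1 = (-1.329900, 0.895200)
  predictor → (1.290927, 1.441704)
  k2 = (-1.424274, 0.537127)
  → (1.278186, 1.393364)
0.270000: (1.278186, 1.393364)
  k1 = (-1.334219, 0.500655)
  predictor → (0.917947, 1.528541)
  k2 = (-1.110813, -0.023440)
  → (0.948107, 1.457788)
(x(0.54), y(0.54)) ≈ (0.9481, 1.4578)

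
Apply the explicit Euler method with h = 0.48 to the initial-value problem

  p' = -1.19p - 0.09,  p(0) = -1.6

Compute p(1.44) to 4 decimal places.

-0.1958

Euler: p_{n+1} = p_n + h·f(x_n, p_n).
x=0.000000, p=-1.600000: f=1.814000 → p ← -1.600000 + 0.48·1.814000 = -0.729280
x=0.480000, p=-0.729280: f=0.777843 → p ← -0.729280 + 0.48·0.777843 = -0.355915
x=0.960000, p=-0.355915: f=0.333539 → p ← -0.355915 + 0.48·0.333539 = -0.195816
p(1.44) ≈ -0.1958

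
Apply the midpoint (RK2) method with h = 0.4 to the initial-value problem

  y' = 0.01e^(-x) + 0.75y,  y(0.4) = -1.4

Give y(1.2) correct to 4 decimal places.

Midpoint: k1 = f(x_n, y_n); k2 = f(x_n + h/2, y_n + (h/2)·k1); y_{n+1} = y_n + h·k2.
x=0.400000, y=-1.400000:
  k1 = f(0.400000, -1.400000) = -1.043297
  k2 = f(0.600000, -1.608659) = -1.201006
  y ← -1.400000 + 0.4·(-1.201006) = -1.880403
x=0.800000, y=-1.880403:
  k1 = f(0.800000, -1.880403) = -1.405809
  k2 = f(1.000000, -2.161564) = -1.617494
  y ← -1.880403 + 0.4·(-1.617494) = -2.527400
y(1.2) ≈ -2.5274

-2.5274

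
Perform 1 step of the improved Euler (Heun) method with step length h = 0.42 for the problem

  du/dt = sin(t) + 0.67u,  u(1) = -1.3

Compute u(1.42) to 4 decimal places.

-1.2832

Heun: k1 = f(t_n, u_n); k2 = f(t_n + h, u_n + h·k1); u_{n+1} = u_n + (h/2)·(k1 + k2).
t=1.000000, u=-1.300000:
  k1 = f(1.000000, -1.300000) = -0.029529
  k2 = f(1.420000, -1.312402) = 0.109342
  u ← -1.300000 + (0.42/2)·(-0.029529 + 0.109342) = -1.283239
u(1.42) ≈ -1.2832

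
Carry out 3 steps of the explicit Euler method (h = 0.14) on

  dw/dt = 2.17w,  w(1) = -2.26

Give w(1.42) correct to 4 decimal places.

-5.0089

Euler: w_{n+1} = w_n + h·f(t_n, w_n).
t=1.000000, w=-2.260000: f=-4.904200 → w ← -2.260000 + 0.14·(-4.904200) = -2.946588
t=1.140000, w=-2.946588: f=-6.394096 → w ← -2.946588 + 0.14·(-6.394096) = -3.841761
t=1.280000, w=-3.841761: f=-8.336622 → w ← -3.841761 + 0.14·(-8.336622) = -5.008889
w(1.42) ≈ -5.0089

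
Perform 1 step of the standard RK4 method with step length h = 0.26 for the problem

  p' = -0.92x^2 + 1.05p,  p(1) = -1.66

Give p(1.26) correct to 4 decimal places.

-2.5301

RK4: k1 = f(x_n, p_n); k2 = f(x_n + h/2, p_n + (h/2)·k1); k3 = f(x_n + h/2, p_n + (h/2)·k2); k4 = f(x_n + h, p_n + h·k3); p_{n+1} = p_n + (h/6)·(k1 + 2k2 + 2k3 + k4).
x=1.000000, p=-1.660000:
  k1 = f(1.000000, -1.660000) = -2.663000
  k2 = f(1.130000, -2.006190) = -3.281248
  k3 = f(1.130000, -2.086562) = -3.365638
  k4 = f(1.260000, -2.535066) = -4.122411
  p ← -1.660000 + (0.26/6)·(k1 + 2k2 + 2k3 + k4) = -2.530098
p(1.26) ≈ -2.5301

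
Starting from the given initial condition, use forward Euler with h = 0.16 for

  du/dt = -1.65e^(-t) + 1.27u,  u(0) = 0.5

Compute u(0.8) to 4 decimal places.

-0.2976

Euler: u_{n+1} = u_n + h·f(t_n, u_n).
t=0.000000, u=0.500000: f=-1.015000 → u ← 0.500000 + 0.16·(-1.015000) = 0.337600
t=0.160000, u=0.337600: f=-0.977285 → u ← 0.337600 + 0.16·(-0.977285) = 0.181234
t=0.320000, u=0.181234: f=-0.967978 → u ← 0.181234 + 0.16·(-0.967978) = 0.026358
t=0.480000, u=0.026358: f=-0.987518 → u ← 0.026358 + 0.16·(-0.987518) = -0.131645
t=0.640000, u=-0.131645: f=-1.037222 → u ← -0.131645 + 0.16·(-1.037222) = -0.297601
u(0.8) ≈ -0.2976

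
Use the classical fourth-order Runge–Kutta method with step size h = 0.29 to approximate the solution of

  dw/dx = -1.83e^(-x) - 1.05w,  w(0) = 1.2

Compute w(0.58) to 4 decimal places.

0.0671

RK4: k1 = f(x_n, w_n); k2 = f(x_n + h/2, w_n + (h/2)·k1); k3 = f(x_n + h/2, w_n + (h/2)·k2); k4 = f(x_n + h, w_n + h·k3); w_{n+1} = w_n + (h/6)·(k1 + 2k2 + 2k3 + k4).
x=0.000000, w=1.200000:
  k1 = f(0.000000, 1.200000) = -3.090000
  k2 = f(0.145000, 0.751950) = -2.372538
  k3 = f(0.145000, 0.855982) = -2.481772
  k4 = f(0.290000, 0.480286) = -1.873623
  w ← 1.200000 + (0.29/6)·(k1 + 2k2 + 2k3 + k4) = 0.490842
x=0.290000, w=0.490842:
  k1 = f(0.290000, 0.490842) = -1.884706
  k2 = f(0.435000, 0.217559) = -1.412932
  k3 = f(0.435000, 0.285967) = -1.484759
  k4 = f(0.580000, 0.060261) = -1.087889
  w ← 0.490842 + (0.29/6)·(k1 + 2k2 + 2k3 + k4) = 0.067056
w(0.58) ≈ 0.0671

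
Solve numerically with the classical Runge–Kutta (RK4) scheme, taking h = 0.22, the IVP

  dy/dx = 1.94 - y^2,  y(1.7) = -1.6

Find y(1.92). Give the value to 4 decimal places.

-1.8005

RK4: k1 = f(x_n, y_n); k2 = f(x_n + h/2, y_n + (h/2)·k1); k3 = f(x_n + h/2, y_n + (h/2)·k2); k4 = f(x_n + h, y_n + h·k3); y_{n+1} = y_n + (h/6)·(k1 + 2k2 + 2k3 + k4).
x=1.700000, y=-1.600000:
  k1 = f(1.700000, -1.600000) = -0.620000
  k2 = f(1.810000, -1.668200) = -0.842891
  k3 = f(1.810000, -1.692718) = -0.925294
  k4 = f(1.920000, -1.803565) = -1.312846
  y ← -1.600000 + (0.22/6)·(k1 + 2k2 + 2k3 + k4) = -1.800538
y(1.92) ≈ -1.8005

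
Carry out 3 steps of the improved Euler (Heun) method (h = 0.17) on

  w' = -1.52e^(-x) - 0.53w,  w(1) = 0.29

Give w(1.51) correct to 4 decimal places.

Heun: k1 = f(x_n, w_n); k2 = f(x_n + h, w_n + h·k1); w_{n+1} = w_n + (h/2)·(k1 + k2).
x=1.000000, w=0.290000:
  k1 = f(1.000000, 0.290000) = -0.712877
  k2 = f(1.170000, 0.168811) = -0.561228
  w ← 0.290000 + (0.17/2)·(-0.712877 + (-0.561228)) = 0.181701
x=1.170000, w=0.181701:
  k1 = f(1.170000, 0.181701) = -0.568059
  k2 = f(1.340000, 0.085131) = -0.443125
  w ← 0.181701 + (0.17/2)·(-0.568059 + (-0.443125)) = 0.095750
x=1.340000, w=0.095750:
  k1 = f(1.340000, 0.095750) = -0.448753
  k2 = f(1.510000, 0.019462) = -0.346098
  w ← 0.095750 + (0.17/2)·(-0.448753 + (-0.346098)) = 0.028188
w(1.51) ≈ 0.0282

0.0282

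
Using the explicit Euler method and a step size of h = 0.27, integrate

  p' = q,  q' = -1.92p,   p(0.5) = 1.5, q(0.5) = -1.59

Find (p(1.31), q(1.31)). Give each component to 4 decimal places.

Euler on (p,q): p_{n+1} = p_n + h·p', q_{n+1} = q_n + h·q'.
0.500000: (1.500000, -1.590000); f=(-1.590000, -2.880000) → (1.070700, -2.367600)
0.770000: (1.070700, -2.367600); f=(-2.367600, -2.055744) → (0.431448, -2.922651)
1.040000: (0.431448, -2.922651); f=(-2.922651, -0.828380) → (-0.357668, -3.146314)
(p(1.31), q(1.31)) ≈ (-0.3577, -3.1463)

-0.3577, -3.1463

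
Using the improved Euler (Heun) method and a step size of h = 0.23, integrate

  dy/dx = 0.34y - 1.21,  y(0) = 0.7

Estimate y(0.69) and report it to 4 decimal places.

-0.0551

Heun: k1 = f(x_n, y_n); k2 = f(x_n + h, y_n + h·k1); y_{n+1} = y_n + (h/2)·(k1 + k2).
x=0.000000, y=0.700000:
  k1 = f(0.000000, 0.700000) = -0.972000
  k2 = f(0.230000, 0.476440) = -1.048010
  y ← 0.700000 + (0.23/2)·(-0.972000 + (-1.048010)) = 0.467699
x=0.230000, y=0.467699:
  k1 = f(0.230000, 0.467699) = -1.050982
  k2 = f(0.460000, 0.225973) = -1.133169
  y ← 0.467699 + (0.23/2)·(-1.050982 + (-1.133169)) = 0.216521
x=0.460000, y=0.216521:
  k1 = f(0.460000, 0.216521) = -1.136383
  k2 = f(0.690000, -0.044847) = -1.225248
  y ← 0.216521 + (0.23/2)·(-1.136383 + (-1.225248)) = -0.055066
y(0.69) ≈ -0.0551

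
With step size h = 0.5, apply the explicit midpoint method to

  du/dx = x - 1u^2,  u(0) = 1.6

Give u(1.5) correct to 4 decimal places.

1.2029

Midpoint: k1 = f(x_n, u_n); k2 = f(x_n + h/2, u_n + (h/2)·k1); u_{n+1} = u_n + h·k2.
x=0.000000, u=1.600000:
  k1 = f(0.000000, 1.600000) = -2.560000
  k2 = f(0.250000, 0.960000) = -0.671600
  u ← 1.600000 + 0.5·(-0.671600) = 1.264200
x=0.500000, u=1.264200:
  k1 = f(0.500000, 1.264200) = -1.098202
  k2 = f(0.750000, 0.989650) = -0.229406
  u ← 1.264200 + 0.5·(-0.229406) = 1.149497
x=1.000000, u=1.149497:
  k1 = f(1.000000, 1.149497) = -0.321343
  k2 = f(1.250000, 1.069161) = 0.106895
  u ← 1.149497 + 0.5·0.106895 = 1.202944
u(1.5) ≈ 1.2029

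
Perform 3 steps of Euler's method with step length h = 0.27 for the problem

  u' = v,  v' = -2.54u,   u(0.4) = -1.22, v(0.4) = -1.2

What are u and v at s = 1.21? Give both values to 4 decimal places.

Euler on (u,v): u_{n+1} = u_n + h·u', v_{n+1} = v_n + h·v'.
0.400000: (-1.220000, -1.200000); f=(-1.200000, 3.098800) → (-1.544000, -0.363324)
0.670000: (-1.544000, -0.363324); f=(-0.363324, 3.921760) → (-1.642097, 0.695551)
0.940000: (-1.642097, 0.695551); f=(0.695551, 4.170928) → (-1.454299, 1.821702)
(u(1.21), v(1.21)) ≈ (-1.4543, 1.8217)

-1.4543, 1.8217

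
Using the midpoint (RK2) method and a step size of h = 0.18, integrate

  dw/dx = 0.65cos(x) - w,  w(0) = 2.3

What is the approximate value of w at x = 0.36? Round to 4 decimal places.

Midpoint: k1 = f(x_n, w_n); k2 = f(x_n + h/2, w_n + (h/2)·k1); w_{n+1} = w_n + h·k2.
x=0.000000, w=2.300000:
  k1 = f(0.000000, 2.300000) = -1.650000
  k2 = f(0.090000, 2.151500) = -1.504131
  w ← 2.300000 + 0.18·(-1.504131) = 2.029256
x=0.180000, w=2.029256:
  k1 = f(0.180000, 2.029256) = -1.389758
  k2 = f(0.270000, 1.904178) = -1.277727
  w ← 2.029256 + 0.18·(-1.277727) = 1.799266
w(0.36) ≈ 1.7993

1.7993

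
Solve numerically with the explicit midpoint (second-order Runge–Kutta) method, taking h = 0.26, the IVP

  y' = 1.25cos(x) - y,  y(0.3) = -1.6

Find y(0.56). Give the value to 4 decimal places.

Midpoint: k1 = f(x_n, y_n); k2 = f(x_n + h/2, y_n + (h/2)·k1); y_{n+1} = y_n + h·k2.
x=0.300000, y=-1.600000:
  k1 = f(0.300000, -1.600000) = 2.794171
  k2 = f(0.430000, -1.236758) = 2.372965
  y ← -1.600000 + 0.26·2.372965 = -0.983029
y(0.56) ≈ -0.9830

-0.9830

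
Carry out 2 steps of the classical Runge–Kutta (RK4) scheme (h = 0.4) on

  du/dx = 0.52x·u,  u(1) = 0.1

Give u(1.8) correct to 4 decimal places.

0.1790

RK4: k1 = f(x_n, u_n); k2 = f(x_n + h/2, u_n + (h/2)·k1); k3 = f(x_n + h/2, u_n + (h/2)·k2); k4 = f(x_n + h, u_n + h·k3); u_{n+1} = u_n + (h/6)·(k1 + 2k2 + 2k3 + k4).
x=1.000000, u=0.100000:
  k1 = f(1.000000, 0.100000) = 0.052000
  k2 = f(1.200000, 0.110400) = 0.068890
  k3 = f(1.200000, 0.113778) = 0.070997
  k4 = f(1.400000, 0.128399) = 0.093474
  u ← 0.100000 + (0.4/6)·(k1 + 2k2 + 2k3 + k4) = 0.128350
x=1.400000, u=0.128350:
  k1 = f(1.400000, 0.128350) = 0.093439
  k2 = f(1.600000, 0.147038) = 0.122335
  k3 = f(1.600000, 0.152817) = 0.127144
  k4 = f(1.800000, 0.179207) = 0.167738
  u ← 0.128350 + (0.4/6)·(k1 + 2k2 + 2k3 + k4) = 0.179026
u(1.8) ≈ 0.1790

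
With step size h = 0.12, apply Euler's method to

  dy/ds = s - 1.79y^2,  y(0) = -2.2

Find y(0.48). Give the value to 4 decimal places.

Euler: y_{n+1} = y_n + h·f(s_n, y_n).
s=0.000000, y=-2.200000: f=-8.663600 → y ← -2.200000 + 0.12·(-8.663600) = -3.239632
s=0.120000, y=-3.239632: f=-18.666436 → y ← -3.239632 + 0.12·(-18.666436) = -5.479604
s=0.240000, y=-5.479604: f=-53.506653 → y ← -5.479604 + 0.12·(-53.506653) = -11.900403
s=0.360000, y=-11.900403: f=-253.139054 → y ← -11.900403 + 0.12·(-253.139054) = -42.277089
y(0.48) ≈ -42.2771

-42.2771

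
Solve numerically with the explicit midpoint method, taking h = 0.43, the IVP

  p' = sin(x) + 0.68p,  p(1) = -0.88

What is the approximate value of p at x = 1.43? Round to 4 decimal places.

-0.7190

Midpoint: k1 = f(x_n, p_n); k2 = f(x_n + h/2, p_n + (h/2)·k1); p_{n+1} = p_n + h·k2.
x=1.000000, p=-0.880000:
  k1 = f(1.000000, -0.880000) = 0.243071
  k2 = f(1.215000, -0.827740) = 0.374506
  p ← -0.880000 + 0.43·0.374506 = -0.718962
p(1.43) ≈ -0.7190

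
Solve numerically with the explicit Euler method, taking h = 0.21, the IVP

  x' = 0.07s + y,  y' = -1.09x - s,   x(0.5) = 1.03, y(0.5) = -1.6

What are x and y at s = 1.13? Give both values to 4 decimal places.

-0.1548, -2.5132

Euler on (x,y): x_{n+1} = x_n + h·x', y_{n+1} = y_n + h·y'.
0.500000: (1.030000, -1.600000); f=(-1.565000, -1.622700) → (0.701350, -1.940767)
0.710000: (0.701350, -1.940767); f=(-1.891067, -1.474471) → (0.304226, -2.250406)
0.920000: (0.304226, -2.250406); f=(-2.186006, -1.251606) → (-0.154835, -2.513243)
(x(1.13), y(1.13)) ≈ (-0.1548, -2.5132)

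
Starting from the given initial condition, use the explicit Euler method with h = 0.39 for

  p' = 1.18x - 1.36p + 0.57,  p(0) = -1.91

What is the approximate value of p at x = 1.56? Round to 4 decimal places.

1.0524

Euler: p_{n+1} = p_n + h·f(x_n, p_n).
x=0.000000, p=-1.910000: f=3.167600 → p ← -1.910000 + 0.39·3.167600 = -0.674636
x=0.390000, p=-0.674636: f=1.947705 → p ← -0.674636 + 0.39·1.947705 = 0.084969
x=0.780000, p=0.084969: f=1.374842 → p ← 0.084969 + 0.39·1.374842 = 0.621157
x=1.170000, p=0.621157: f=1.105826 → p ← 0.621157 + 0.39·1.105826 = 1.052430
p(1.56) ≈ 1.0524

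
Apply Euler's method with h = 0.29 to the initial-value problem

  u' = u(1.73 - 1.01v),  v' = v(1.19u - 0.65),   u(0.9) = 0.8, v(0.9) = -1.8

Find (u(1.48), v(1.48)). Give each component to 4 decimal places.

3.3682, -2.6852

Euler on (u,v): u_{n+1} = u_n + h·u', v_{n+1} = v_n + h·v'.
0.900000: (0.800000, -1.800000); f=(2.838400, -0.543600) → (1.623136, -1.957644)
1.190000: (1.623136, -1.957644); f=(6.017323, -2.508783) → (3.368160, -2.685191)
(u(1.48), v(1.48)) ≈ (3.3682, -2.6852)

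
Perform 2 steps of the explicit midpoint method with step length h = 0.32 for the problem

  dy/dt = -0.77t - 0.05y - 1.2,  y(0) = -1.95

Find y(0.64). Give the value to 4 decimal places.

-2.8008

Midpoint: k1 = f(t_n, y_n); k2 = f(t_n + h/2, y_n + (h/2)·k1); y_{n+1} = y_n + h·k2.
t=0.000000, y=-1.950000:
  k1 = f(0.000000, -1.950000) = -1.102500
  k2 = f(0.160000, -2.126400) = -1.216880
  y ← -1.950000 + 0.32·(-1.216880) = -2.339402
t=0.320000, y=-2.339402:
  k1 = f(0.320000, -2.339402) = -1.329430
  k2 = f(0.480000, -2.552110) = -1.441994
  y ← -2.339402 + 0.32·(-1.441994) = -2.800840
y(0.64) ≈ -2.8008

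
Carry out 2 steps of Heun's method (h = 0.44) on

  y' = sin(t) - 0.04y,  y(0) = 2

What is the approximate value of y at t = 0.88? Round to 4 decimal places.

Heun: k1 = f(t_n, y_n); k2 = f(t_n + h, y_n + h·k1); y_{n+1} = y_n + (h/2)·(k1 + k2).
t=0.000000, y=2.000000:
  k1 = f(0.000000, 2.000000) = -0.080000
  k2 = f(0.440000, 1.964800) = 0.347347
  y ← 2.000000 + (0.44/2)·(-0.080000 + 0.347347) = 2.058816
t=0.440000, y=2.058816:
  k1 = f(0.440000, 2.058816) = 0.343587
  k2 = f(0.880000, 2.209995) = 0.682339
  y ← 2.058816 + (0.44/2)·(0.343587 + 0.682339) = 2.284520
y(0.88) ≈ 2.2845

2.2845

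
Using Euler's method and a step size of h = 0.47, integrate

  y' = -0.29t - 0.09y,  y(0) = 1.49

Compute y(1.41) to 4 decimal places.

Euler: y_{n+1} = y_n + h·f(t_n, y_n).
t=0.000000, y=1.490000: f=-0.134100 → y ← 1.490000 + 0.47·(-0.134100) = 1.426973
t=0.470000, y=1.426973: f=-0.264728 → y ← 1.426973 + 0.47·(-0.264728) = 1.302551
t=0.940000, y=1.302551: f=-0.389830 → y ← 1.302551 + 0.47·(-0.389830) = 1.119331
y(1.41) ≈ 1.1193

1.1193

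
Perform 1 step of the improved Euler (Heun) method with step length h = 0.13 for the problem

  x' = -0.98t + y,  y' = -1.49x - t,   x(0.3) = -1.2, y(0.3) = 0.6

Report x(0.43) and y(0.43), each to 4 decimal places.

-1.1559, 0.7811

Heun on (x,y): k1 = f(t_n, state_n); k2 = f(t_n + h, state_n + h·k1); state_{n+1} = state_n + (h/2)·(k1 + k2).
0.300000: (-1.200000, 0.600000)
  k1 = (0.306000, 1.488000)
  predictor → (-1.160220, 0.793440)
  k2 = (0.372040, 1.298728)
  → (-1.155927, 0.781137)
(x(0.43), y(0.43)) ≈ (-1.1559, 0.7811)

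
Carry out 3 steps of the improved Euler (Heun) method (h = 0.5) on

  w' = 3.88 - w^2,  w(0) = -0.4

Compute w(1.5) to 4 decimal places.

Heun: k1 = f(x_n, w_n); k2 = f(x_n + h, w_n + h·k1); w_{n+1} = w_n + (h/2)·(k1 + k2).
x=0.000000, w=-0.400000:
  k1 = f(0.000000, -0.400000) = 3.720000
  k2 = f(0.500000, 1.460000) = 1.748400
  w ← -0.400000 + (0.5/2)·(3.720000 + 1.748400) = 0.967100
x=0.500000, w=0.967100:
  k1 = f(0.500000, 0.967100) = 2.944718
  k2 = f(1.000000, 2.439459) = -2.070959
  w ← 0.967100 + (0.5/2)·(2.944718 + (-2.070959)) = 1.185540
x=1.000000, w=1.185540:
  k1 = f(1.000000, 1.185540) = 2.474496
  k2 = f(1.500000, 2.422788) = -1.989899
  w ← 1.185540 + (0.5/2)·(2.474496 + (-1.989899)) = 1.306689
w(1.5) ≈ 1.3067

1.3067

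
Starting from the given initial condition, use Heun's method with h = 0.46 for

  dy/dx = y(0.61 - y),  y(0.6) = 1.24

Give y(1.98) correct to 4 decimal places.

Heun: k1 = f(x_n, y_n); k2 = f(x_n + h, y_n + h·k1); y_{n+1} = y_n + (h/2)·(k1 + k2).
x=0.600000, y=1.240000:
  k1 = f(0.600000, 1.240000) = -0.781200
  k2 = f(1.060000, 0.880648) = -0.238346
  y ← 1.240000 + (0.46/2)·(-0.781200 + (-0.238346)) = 1.005505
x=1.060000, y=1.005505:
  k1 = f(1.060000, 1.005505) = -0.397682
  k2 = f(1.520000, 0.822571) = -0.174855
  y ← 1.005505 + (0.46/2)·(-0.397682 + (-0.174855)) = 0.873821
x=1.520000, y=0.873821:
  k1 = f(1.520000, 0.873821) = -0.230533
  k2 = f(1.980000, 0.767776) = -0.121137
  y ← 0.873821 + (0.46/2)·(-0.230533 + (-0.121137)) = 0.792937
y(1.98) ≈ 0.7929

0.7929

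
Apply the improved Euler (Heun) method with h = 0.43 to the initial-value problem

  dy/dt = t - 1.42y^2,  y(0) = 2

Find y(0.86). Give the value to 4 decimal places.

0.7800

Heun: k1 = f(t_n, y_n); k2 = f(t_n + h, y_n + h·k1); y_{n+1} = y_n + (h/2)·(k1 + k2).
t=0.000000, y=2.000000:
  k1 = f(0.000000, 2.000000) = -5.680000
  k2 = f(0.430000, -0.442400) = 0.152081
  y ← 2.000000 + (0.43/2)·(-5.680000 + 0.152081) = 0.811497
t=0.430000, y=0.811497:
  k1 = f(0.430000, 0.811497) = -0.505110
  k2 = f(0.860000, 0.594300) = 0.358466
  y ← 0.811497 + (0.43/2)·(-0.505110 + 0.358466) = 0.779969
y(0.86) ≈ 0.7800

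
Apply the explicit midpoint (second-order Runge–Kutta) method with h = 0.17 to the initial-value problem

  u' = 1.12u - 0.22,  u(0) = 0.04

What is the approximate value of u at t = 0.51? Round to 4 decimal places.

-0.0797

Midpoint: k1 = f(t_n, u_n); k2 = f(t_n + h/2, u_n + (h/2)·k1); u_{n+1} = u_n + h·k2.
t=0.000000, u=0.040000:
  k1 = f(0.000000, 0.040000) = -0.175200
  k2 = f(0.085000, 0.025108) = -0.191879
  u ← 0.040000 + 0.17·(-0.191879) = 0.007381
t=0.170000, u=0.007381:
  k1 = f(0.170000, 0.007381) = -0.211734
  k2 = f(0.255000, -0.010617) = -0.231891
  u ← 0.007381 + 0.17·(-0.231891) = -0.032041
t=0.340000, u=-0.032041:
  k1 = f(0.340000, -0.032041) = -0.255886
  k2 = f(0.425000, -0.053791) = -0.280246
  u ← -0.032041 + 0.17·(-0.280246) = -0.079683
u(0.51) ≈ -0.0797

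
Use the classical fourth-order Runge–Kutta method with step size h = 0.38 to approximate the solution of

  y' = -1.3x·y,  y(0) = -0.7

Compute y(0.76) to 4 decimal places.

RK4: k1 = f(x_n, y_n); k2 = f(x_n + h/2, y_n + (h/2)·k1); k3 = f(x_n + h/2, y_n + (h/2)·k2); k4 = f(x_n + h, y_n + h·k3); y_{n+1} = y_n + (h/6)·(k1 + 2k2 + 2k3 + k4).
x=0.000000, y=-0.700000:
  k1 = f(0.000000, -0.700000) = 0.000000
  k2 = f(0.190000, -0.700000) = 0.172900
  k3 = f(0.190000, -0.667149) = 0.164786
  k4 = f(0.380000, -0.637381) = 0.314866
  y ← -0.700000 + (0.38/6)·(k1 + 2k2 + 2k3 + k4) = -0.637285
x=0.380000, y=-0.637285:
  k1 = f(0.380000, -0.637285) = 0.314819
  k2 = f(0.570000, -0.577469) = 0.427905
  k3 = f(0.570000, -0.555983) = 0.411983
  k4 = f(0.760000, -0.480731) = 0.474962
  y ← -0.637285 + (0.38/6)·(k1 + 2k2 + 2k3 + k4) = -0.480880
y(0.76) ≈ -0.4809

-0.4809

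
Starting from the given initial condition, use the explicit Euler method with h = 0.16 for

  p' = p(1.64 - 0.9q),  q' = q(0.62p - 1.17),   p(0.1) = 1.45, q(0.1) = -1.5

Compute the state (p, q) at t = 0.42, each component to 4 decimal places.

3.1491, -1.4715

Euler on (p,q): p_{n+1} = p_n + h·p', q_{n+1} = q_n + h·q'.
0.100000: (1.450000, -1.500000); f=(4.335500, 0.406500) → (2.143680, -1.434960)
0.260000: (2.143680, -1.434960); f=(6.284121, -0.228276) → (3.149139, -1.471484)
(p(0.42), q(0.42)) ≈ (3.1491, -1.4715)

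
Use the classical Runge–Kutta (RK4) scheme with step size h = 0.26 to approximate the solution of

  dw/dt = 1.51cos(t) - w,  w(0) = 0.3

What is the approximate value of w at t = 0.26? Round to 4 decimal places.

0.5729

RK4: k1 = f(t_n, w_n); k2 = f(t_n + h/2, w_n + (h/2)·k1); k3 = f(t_n + h/2, w_n + (h/2)·k2); k4 = f(t_n + h, w_n + h·k3); w_{n+1} = w_n + (h/6)·(k1 + 2k2 + 2k3 + k4).
t=0.000000, w=0.300000:
  k1 = f(0.000000, 0.300000) = 1.210000
  k2 = f(0.130000, 0.457300) = 1.039958
  k3 = f(0.130000, 0.435195) = 1.062064
  k4 = f(0.260000, 0.576137) = 0.883112
  w ← 0.300000 + (0.26/6)·(k1 + 2k2 + 2k3 + k4) = 0.572877
w(0.26) ≈ 0.5729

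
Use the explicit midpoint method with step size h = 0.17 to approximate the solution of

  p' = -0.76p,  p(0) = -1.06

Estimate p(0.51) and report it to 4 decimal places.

Midpoint: k1 = f(t_n, p_n); k2 = f(t_n + h/2, p_n + (h/2)·k1); p_{n+1} = p_n + h·k2.
t=0.000000, p=-1.060000:
  k1 = f(0.000000, -1.060000) = 0.805600
  k2 = f(0.085000, -0.991524) = 0.753558
  p ← -1.060000 + 0.17·0.753558 = -0.931895
t=0.170000, p=-0.931895:
  k1 = f(0.170000, -0.931895) = 0.708240
  k2 = f(0.255000, -0.871695) = 0.662488
  p ← -0.931895 + 0.17·0.662488 = -0.819272
t=0.340000, p=-0.819272:
  k1 = f(0.340000, -0.819272) = 0.622647
  k2 = f(0.425000, -0.766347) = 0.582424
  p ← -0.819272 + 0.17·0.582424 = -0.720260
p(0.51) ≈ -0.7203

-0.7203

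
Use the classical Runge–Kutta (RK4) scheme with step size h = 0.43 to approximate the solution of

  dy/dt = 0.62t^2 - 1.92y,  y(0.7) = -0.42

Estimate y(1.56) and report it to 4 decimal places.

0.3367

RK4: k1 = f(t_n, y_n); k2 = f(t_n + h/2, y_n + (h/2)·k1); k3 = f(t_n + h/2, y_n + (h/2)·k2); k4 = f(t_n + h, y_n + h·k3); y_{n+1} = y_n + (h/6)·(k1 + 2k2 + 2k3 + k4).
t=0.700000, y=-0.420000:
  k1 = f(0.700000, -0.420000) = 1.110200
  k2 = f(0.915000, -0.181307) = 0.867189
  k3 = f(0.915000, -0.233554) = 0.967504
  k4 = f(1.130000, -0.003973) = 0.799307
  y ← -0.420000 + (0.43/6)·(k1 + 2k2 + 2k3 + k4) = -0.020179
t=1.130000, y=-0.020179:
  k1 = f(1.130000, -0.020179) = 0.830422
  k2 = f(1.345000, 0.158361) = 0.817542
  k3 = f(1.345000, 0.155592) = 0.822859
  k4 = f(1.560000, 0.333650) = 0.868224
  y ← -0.020179 + (0.43/6)·(k1 + 2k2 + 2k3 + k4) = 0.336681
y(1.56) ≈ 0.3367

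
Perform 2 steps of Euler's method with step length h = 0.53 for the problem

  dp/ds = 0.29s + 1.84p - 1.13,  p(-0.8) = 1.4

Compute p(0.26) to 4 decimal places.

3.3958

Euler: p_{n+1} = p_n + h·f(s_n, p_n).
s=-0.800000, p=1.400000: f=1.214000 → p ← 1.400000 + 0.53·1.214000 = 2.043420
s=-0.270000, p=2.043420: f=2.551593 → p ← 2.043420 + 0.53·2.551593 = 3.395764
p(0.26) ≈ 3.3958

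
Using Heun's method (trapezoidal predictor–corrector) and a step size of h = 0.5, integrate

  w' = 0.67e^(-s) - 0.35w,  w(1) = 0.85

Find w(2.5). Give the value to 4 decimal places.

Heun: k1 = f(s_n, w_n); k2 = f(s_n + h, w_n + h·k1); w_{n+1} = w_n + (h/2)·(k1 + k2).
s=1.000000, w=0.850000:
  k1 = f(1.000000, 0.850000) = -0.051021
  k2 = f(1.500000, 0.824490) = -0.139074
  w ← 0.850000 + (0.5/2)·(-0.051021 + (-0.139074)) = 0.802476
s=1.500000, w=0.802476:
  k1 = f(1.500000, 0.802476) = -0.131369
  k2 = f(2.000000, 0.736792) = -0.167202
  w ← 0.802476 + (0.5/2)·(-0.131369 + (-0.167202)) = 0.727833
s=2.000000, w=0.727833:
  k1 = f(2.000000, 0.727833) = -0.164067
  k2 = f(2.500000, 0.645800) = -0.171033
  w ← 0.727833 + (0.5/2)·(-0.164067 + (-0.171033)) = 0.644058
w(2.5) ≈ 0.6441

0.6441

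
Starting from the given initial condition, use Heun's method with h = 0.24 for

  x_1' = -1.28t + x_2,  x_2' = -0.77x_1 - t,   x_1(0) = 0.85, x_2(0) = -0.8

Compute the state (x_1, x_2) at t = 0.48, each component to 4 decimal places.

0.2391, -1.1376

Heun on (x_1,x_2): k1 = f(t_n, state_n); k2 = f(t_n + h, state_n + h·k1); state_{n+1} = state_n + (h/2)·(k1 + k2).
0.000000: (0.850000, -0.800000)
  k1 = (-0.800000, -0.654500)
  predictor → (0.658000, -0.957080)
  k2 = (-1.264280, -0.746660)
  → (0.602286, -0.968139)
0.240000: (0.602286, -0.968139)
  k1 = (-1.275339, -0.703761)
  predictor → (0.296205, -1.137042)
  k2 = (-1.751442, -0.708078)
  → (0.239073, -1.137560)
(x_1(0.48), x_2(0.48)) ≈ (0.2391, -1.1376)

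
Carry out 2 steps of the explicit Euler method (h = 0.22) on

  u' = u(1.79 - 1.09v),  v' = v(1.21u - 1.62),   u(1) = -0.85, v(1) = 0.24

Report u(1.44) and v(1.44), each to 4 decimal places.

Euler on (u,v): u_{n+1} = u_n + h·u', v_{n+1} = v_n + h·v'.
1.000000: (-0.850000, 0.240000); f=(-1.299140, -0.635640) → (-1.135811, 0.100159)
1.220000: (-1.135811, 0.100159); f=(-1.909101, -0.299910) → (-1.555813, 0.034179)
(u(1.44), v(1.44)) ≈ (-1.5558, 0.0342)

-1.5558, 0.0342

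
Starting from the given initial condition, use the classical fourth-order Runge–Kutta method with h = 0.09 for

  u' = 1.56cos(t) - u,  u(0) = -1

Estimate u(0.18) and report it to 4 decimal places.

RK4: k1 = f(t_n, u_n); k2 = f(t_n + h/2, u_n + (h/2)·k1); k3 = f(t_n + h/2, u_n + (h/2)·k2); k4 = f(t_n + h, u_n + h·k3); u_{n+1} = u_n + (h/6)·(k1 + 2k2 + 2k3 + k4).
t=0.000000, u=-1.000000:
  k1 = f(0.000000, -1.000000) = 2.560000
  k2 = f(0.045000, -0.884800) = 2.443221
  k3 = f(0.045000, -0.890055) = 2.448476
  k4 = f(0.090000, -0.779637) = 2.333323
  u ← -1.000000 + (0.09/6)·(k1 + 2k2 + 2k3 + k4) = -0.779849
t=0.090000, u=-0.779849:
  k1 = f(0.090000, -0.779849) = 2.333536
  k2 = f(0.135000, -0.674840) = 2.220646
  k3 = f(0.135000, -0.679920) = 2.225726
  k4 = f(0.180000, -0.579534) = 2.114330
  u ← -0.779849 + (0.09/6)·(k1 + 2k2 + 2k3 + k4) = -0.579740
u(0.18) ≈ -0.5797

-0.5797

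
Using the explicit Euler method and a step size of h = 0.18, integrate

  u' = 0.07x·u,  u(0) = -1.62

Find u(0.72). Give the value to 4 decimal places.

-1.6421

Euler: u_{n+1} = u_n + h·f(x_n, u_n).
x=0.000000, u=-1.620000: f=0.000000 → u ← -1.620000 + 0.18·0.000000 = -1.620000
x=0.180000, u=-1.620000: f=-0.020412 → u ← -1.620000 + 0.18·(-0.020412) = -1.623674
x=0.360000, u=-1.623674: f=-0.040917 → u ← -1.623674 + 0.18·(-0.040917) = -1.631039
x=0.540000, u=-1.631039: f=-0.061653 → u ← -1.631039 + 0.18·(-0.061653) = -1.642137
u(0.72) ≈ -1.6421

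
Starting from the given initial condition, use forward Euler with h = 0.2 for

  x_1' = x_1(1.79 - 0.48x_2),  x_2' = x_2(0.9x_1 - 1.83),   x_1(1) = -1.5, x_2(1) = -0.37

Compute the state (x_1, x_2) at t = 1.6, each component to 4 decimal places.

-3.9011, -0.0041

Euler on (x_1,x_2): x_1_{n+1} = x_1_n + h·x_1', x_2_{n+1} = x_2_n + h·x_2'.
1.000000: (-1.500000, -0.370000); f=(-2.951400, 1.176600) → (-2.090280, -0.134680)
1.200000: (-2.090280, -0.134680); f=(-3.876730, 0.499831) → (-2.865626, -0.034714)
1.400000: (-2.865626, -0.034714); f=(-5.177219, 0.153055) → (-3.901070, -0.004103)
(x_1(1.6), x_2(1.6)) ≈ (-3.9011, -0.0041)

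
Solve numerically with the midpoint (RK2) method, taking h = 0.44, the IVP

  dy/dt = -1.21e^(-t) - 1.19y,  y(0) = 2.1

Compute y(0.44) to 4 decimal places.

1.0004

Midpoint: k1 = f(t_n, y_n); k2 = f(t_n + h/2, y_n + (h/2)·k1); y_{n+1} = y_n + h·k2.
t=0.000000, y=2.100000:
  k1 = f(0.000000, 2.100000) = -3.709000
  k2 = f(0.220000, 1.284020) = -2.499032
  y ← 2.100000 + 0.44·(-2.499032) = 1.000426
y(0.44) ≈ 1.0004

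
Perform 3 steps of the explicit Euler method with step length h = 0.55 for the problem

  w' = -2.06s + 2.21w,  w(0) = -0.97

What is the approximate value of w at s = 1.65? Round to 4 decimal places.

-13.1753

Euler: w_{n+1} = w_n + h·f(s_n, w_n).
s=0.000000, w=-0.970000: f=-2.143700 → w ← -0.970000 + 0.55·(-2.143700) = -2.149035
s=0.550000, w=-2.149035: f=-5.882367 → w ← -2.149035 + 0.55·(-5.882367) = -5.384337
s=1.100000, w=-5.384337: f=-14.165385 → w ← -5.384337 + 0.55·(-14.165385) = -13.175299
w(1.65) ≈ -13.1753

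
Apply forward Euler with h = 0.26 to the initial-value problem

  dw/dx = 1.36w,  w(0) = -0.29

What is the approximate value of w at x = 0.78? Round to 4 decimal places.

Euler: w_{n+1} = w_n + h·f(x_n, w_n).
x=0.000000, w=-0.290000: f=-0.394400 → w ← -0.290000 + 0.26·(-0.394400) = -0.392544
x=0.260000, w=-0.392544: f=-0.533860 → w ← -0.392544 + 0.26·(-0.533860) = -0.531348
x=0.520000, w=-0.531348: f=-0.722633 → w ← -0.531348 + 0.26·(-0.722633) = -0.719232
w(0.78) ≈ -0.7192

-0.7192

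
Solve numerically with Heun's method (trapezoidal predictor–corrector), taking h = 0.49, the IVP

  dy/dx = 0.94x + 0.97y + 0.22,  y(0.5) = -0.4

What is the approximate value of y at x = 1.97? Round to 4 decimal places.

Heun: k1 = f(x_n, y_n); k2 = f(x_n + h, y_n + h·k1); y_{n+1} = y_n + (h/2)·(k1 + k2).
x=0.500000, y=-0.400000:
  k1 = f(0.500000, -0.400000) = 0.302000
  k2 = f(0.990000, -0.252020) = 0.906141
  y ← -0.400000 + (0.49/2)·(0.302000 + 0.906141) = -0.104006
x=0.990000, y=-0.104006:
  k1 = f(0.990000, -0.104006) = 1.049715
  k2 = f(1.480000, 0.410355) = 2.009244
  y ← -0.104006 + (0.49/2)·(1.049715 + 2.009244) = 0.645439
x=1.480000, y=0.645439:
  k1 = f(1.480000, 0.645439) = 2.237276
  k2 = f(1.970000, 1.741705) = 3.761253
  y ← 0.645439 + (0.49/2)·(2.237276 + 3.761253) = 2.115079
y(1.97) ≈ 2.1151

2.1151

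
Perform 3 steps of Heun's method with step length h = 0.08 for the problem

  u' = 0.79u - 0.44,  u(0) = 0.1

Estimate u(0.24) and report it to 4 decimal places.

Heun: k1 = f(t_n, u_n); k2 = f(t_n + h, u_n + h·k1); u_{n+1} = u_n + (h/2)·(k1 + k2).
t=0.000000, u=0.100000:
  k1 = f(0.000000, 0.100000) = -0.361000
  k2 = f(0.080000, 0.071120) = -0.383815
  u ← 0.100000 + (0.08/2)·(-0.361000 + (-0.383815)) = 0.070207
t=0.080000, u=0.070207:
  k1 = f(0.080000, 0.070207) = -0.384536
  k2 = f(0.160000, 0.039444) = -0.408839
  u ← 0.070207 + (0.08/2)·(-0.384536 + (-0.408839)) = 0.038472
t=0.160000, u=0.038472:
  k1 = f(0.160000, 0.038472) = -0.409607
  k2 = f(0.240000, 0.005704) = -0.435494
  u ← 0.038472 + (0.08/2)·(-0.409607 + (-0.435494)) = 0.004668
u(0.24) ≈ 0.0047

0.0047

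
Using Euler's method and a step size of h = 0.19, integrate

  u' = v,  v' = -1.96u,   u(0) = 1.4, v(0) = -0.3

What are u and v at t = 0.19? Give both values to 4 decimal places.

Euler on (u,v): u_{n+1} = u_n + h·u', v_{n+1} = v_n + h·v'.
0.000000: (1.400000, -0.300000); f=(-0.300000, -2.744000) → (1.343000, -0.821360)
(u(0.19), v(0.19)) ≈ (1.3430, -0.8214)

1.3430, -0.8214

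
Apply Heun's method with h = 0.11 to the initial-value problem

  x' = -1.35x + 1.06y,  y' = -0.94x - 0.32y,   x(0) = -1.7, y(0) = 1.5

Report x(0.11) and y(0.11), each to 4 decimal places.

-1.2972, 1.5987

Heun on (x,y): k1 = f(t_n, state_n); k2 = f(t_n + h, state_n + h·k1); state_{n+1} = state_n + (h/2)·(k1 + k2).
0.000000: (-1.700000, 1.500000)
  k1 = (3.885000, 1.118000)
  predictor → (-1.272650, 1.622980)
  k2 = (3.438436, 0.676937)
  → (-1.297211, 1.598722)
(x(0.11), y(0.11)) ≈ (-1.2972, 1.5987)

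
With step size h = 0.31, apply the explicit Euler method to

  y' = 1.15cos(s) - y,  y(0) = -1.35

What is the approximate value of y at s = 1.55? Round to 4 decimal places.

0.3822

Euler: y_{n+1} = y_n + h·f(s_n, y_n).
s=0.000000, y=-1.350000: f=2.500000 → y ← -1.350000 + 0.31·2.500000 = -0.575000
s=0.310000, y=-0.575000: f=1.670184 → y ← -0.575000 + 0.31·1.670184 = -0.057243
s=0.620000, y=-0.057243: f=0.993203 → y ← -0.057243 + 0.31·0.993203 = 0.250650
s=0.930000, y=0.250650: f=0.436859 → y ← 0.250650 + 0.31·0.436859 = 0.386076
s=1.240000, y=0.386076: f=-0.012561 → y ← 0.386076 + 0.31·(-0.012561) = 0.382183
y(1.55) ≈ 0.3822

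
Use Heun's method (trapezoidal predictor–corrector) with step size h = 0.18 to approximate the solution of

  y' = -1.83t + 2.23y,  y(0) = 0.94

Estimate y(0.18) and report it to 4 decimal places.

Heun: k1 = f(t_n, y_n); k2 = f(t_n + h, y_n + h·k1); y_{n+1} = y_n + (h/2)·(k1 + k2).
t=0.000000, y=0.940000:
  k1 = f(0.000000, 0.940000) = 2.096200
  k2 = f(0.180000, 1.317316) = 2.608215
  y ← 0.940000 + (0.18/2)·(2.096200 + 2.608215) = 1.363397
y(0.18) ≈ 1.3634

1.3634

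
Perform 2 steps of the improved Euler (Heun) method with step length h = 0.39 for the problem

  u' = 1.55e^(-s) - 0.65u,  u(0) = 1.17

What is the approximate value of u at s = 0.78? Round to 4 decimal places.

Heun: k1 = f(s_n, u_n); k2 = f(s_n + h, u_n + h·k1); u_{n+1} = u_n + (h/2)·(k1 + k2).
s=0.000000, u=1.170000:
  k1 = f(0.000000, 1.170000) = 0.789500
  k2 = f(0.390000, 1.477905) = 0.088800
  u ← 1.170000 + (0.39/2)·(0.789500 + 0.088800) = 1.341268
s=0.390000, u=1.341268:
  k1 = f(0.390000, 1.341268) = 0.177614
  k2 = f(0.780000, 1.410538) = -0.206320
  u ← 1.341268 + (0.39/2)·(0.177614 + (-0.206320)) = 1.335671
u(0.78) ≈ 1.3357

1.3357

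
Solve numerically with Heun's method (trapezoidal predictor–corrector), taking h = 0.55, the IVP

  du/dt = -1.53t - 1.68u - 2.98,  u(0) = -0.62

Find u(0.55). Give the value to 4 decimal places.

-1.4250

Heun: k1 = f(t_n, u_n); k2 = f(t_n + h, u_n + h·k1); u_{n+1} = u_n + (h/2)·(k1 + k2).
t=0.000000, u=-0.620000:
  k1 = f(0.000000, -0.620000) = -1.938400
  k2 = f(0.550000, -1.686120) = -0.988818
  u ← -0.620000 + (0.55/2)·(-1.938400 + (-0.988818)) = -1.424985
u(0.55) ≈ -1.4250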